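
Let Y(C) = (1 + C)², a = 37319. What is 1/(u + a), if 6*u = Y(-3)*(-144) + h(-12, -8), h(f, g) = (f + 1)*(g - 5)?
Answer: 6/223481 ≈ 2.6848e-5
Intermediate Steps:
h(f, g) = (1 + f)*(-5 + g)
u = -433/6 (u = ((1 - 3)²*(-144) + (-5 - 8 - 5*(-12) - 12*(-8)))/6 = ((-2)²*(-144) + (-5 - 8 + 60 + 96))/6 = (4*(-144) + 143)/6 = (-576 + 143)/6 = (⅙)*(-433) = -433/6 ≈ -72.167)
1/(u + a) = 1/(-433/6 + 37319) = 1/(223481/6) = 6/223481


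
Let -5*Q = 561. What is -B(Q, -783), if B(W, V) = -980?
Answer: 980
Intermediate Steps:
Q = -561/5 (Q = -1/5*561 = -561/5 ≈ -112.20)
-B(Q, -783) = -1*(-980) = 980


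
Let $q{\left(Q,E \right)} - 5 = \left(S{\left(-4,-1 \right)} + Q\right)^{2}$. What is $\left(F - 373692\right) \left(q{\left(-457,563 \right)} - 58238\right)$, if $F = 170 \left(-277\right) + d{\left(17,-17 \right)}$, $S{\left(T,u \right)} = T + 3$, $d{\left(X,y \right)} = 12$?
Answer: $-63759698870$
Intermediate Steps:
$S{\left(T,u \right)} = 3 + T$
$F = -47078$ ($F = 170 \left(-277\right) + 12 = -47090 + 12 = -47078$)
$q{\left(Q,E \right)} = 5 + \left(-1 + Q\right)^{2}$ ($q{\left(Q,E \right)} = 5 + \left(\left(3 - 4\right) + Q\right)^{2} = 5 + \left(-1 + Q\right)^{2}$)
$\left(F - 373692\right) \left(q{\left(-457,563 \right)} - 58238\right) = \left(-47078 - 373692\right) \left(\left(5 + \left(-1 - 457\right)^{2}\right) - 58238\right) = - 420770 \left(\left(5 + \left(-458\right)^{2}\right) - 58238\right) = - 420770 \left(\left(5 + 209764\right) - 58238\right) = - 420770 \left(209769 - 58238\right) = \left(-420770\right) 151531 = -63759698870$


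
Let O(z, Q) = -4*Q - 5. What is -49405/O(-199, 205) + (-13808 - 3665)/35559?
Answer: 116158478/1955745 ≈ 59.393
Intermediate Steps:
O(z, Q) = -5 - 4*Q
-49405/O(-199, 205) + (-13808 - 3665)/35559 = -49405/(-5 - 4*205) + (-13808 - 3665)/35559 = -49405/(-5 - 820) - 17473*1/35559 = -49405/(-825) - 17473/35559 = -49405*(-1/825) - 17473/35559 = 9881/165 - 17473/35559 = 116158478/1955745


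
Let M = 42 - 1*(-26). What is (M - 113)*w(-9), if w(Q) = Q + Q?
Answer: 810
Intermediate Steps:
w(Q) = 2*Q
M = 68 (M = 42 + 26 = 68)
(M - 113)*w(-9) = (68 - 113)*(2*(-9)) = -45*(-18) = 810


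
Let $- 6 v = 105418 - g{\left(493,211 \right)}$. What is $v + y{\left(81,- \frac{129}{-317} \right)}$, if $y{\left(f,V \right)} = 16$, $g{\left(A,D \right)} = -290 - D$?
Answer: $- \frac{105823}{6} \approx -17637.0$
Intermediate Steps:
$v = - \frac{105919}{6}$ ($v = - \frac{105418 - \left(-290 - 211\right)}{6} = - \frac{105418 - -501}{6} = - \frac{105418 + 501}{6} = \left(- \frac{1}{6}\right) 105919 = - \frac{105919}{6} \approx -17653.0$)
$v + y{\left(81,- \frac{129}{-317} \right)} = - \frac{105919}{6} + 16 = - \frac{105823}{6}$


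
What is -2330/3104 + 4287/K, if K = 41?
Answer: 6605659/63632 ≈ 103.81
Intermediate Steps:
-2330/3104 + 4287/K = -2330/3104 + 4287/41 = -2330*1/3104 + 4287*(1/41) = -1165/1552 + 4287/41 = 6605659/63632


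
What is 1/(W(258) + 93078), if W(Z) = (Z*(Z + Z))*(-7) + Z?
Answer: -1/838560 ≈ -1.1925e-6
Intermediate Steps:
W(Z) = Z - 14*Z² (W(Z) = (Z*(2*Z))*(-7) + Z = (2*Z²)*(-7) + Z = -14*Z² + Z = Z - 14*Z²)
1/(W(258) + 93078) = 1/(258*(1 - 14*258) + 93078) = 1/(258*(1 - 3612) + 93078) = 1/(258*(-3611) + 93078) = 1/(-931638 + 93078) = 1/(-838560) = -1/838560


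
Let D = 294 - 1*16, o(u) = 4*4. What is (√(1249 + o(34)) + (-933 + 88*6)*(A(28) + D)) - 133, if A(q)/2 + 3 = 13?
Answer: -120823 + √1265 ≈ -1.2079e+5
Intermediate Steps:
o(u) = 16
D = 278 (D = 294 - 16 = 278)
A(q) = 20 (A(q) = -6 + 2*13 = -6 + 26 = 20)
(√(1249 + o(34)) + (-933 + 88*6)*(A(28) + D)) - 133 = (√(1249 + 16) + (-933 + 88*6)*(20 + 278)) - 133 = (√1265 + (-933 + 528)*298) - 133 = (√1265 - 405*298) - 133 = (√1265 - 120690) - 133 = (-120690 + √1265) - 133 = -120823 + √1265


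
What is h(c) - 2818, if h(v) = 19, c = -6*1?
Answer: -2799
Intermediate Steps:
c = -6
h(c) - 2818 = 19 - 2818 = -2799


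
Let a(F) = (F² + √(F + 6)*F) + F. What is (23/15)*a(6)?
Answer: 322/5 + 92*√3/5 ≈ 96.270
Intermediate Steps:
a(F) = F + F² + F*√(6 + F) (a(F) = (F² + √(6 + F)*F) + F = (F² + F*√(6 + F)) + F = F + F² + F*√(6 + F))
(23/15)*a(6) = (23/15)*(6*(1 + 6 + √(6 + 6))) = (23*(1/15))*(6*(1 + 6 + √12)) = 23*(6*(1 + 6 + 2*√3))/15 = 23*(6*(7 + 2*√3))/15 = 23*(42 + 12*√3)/15 = 322/5 + 92*√3/5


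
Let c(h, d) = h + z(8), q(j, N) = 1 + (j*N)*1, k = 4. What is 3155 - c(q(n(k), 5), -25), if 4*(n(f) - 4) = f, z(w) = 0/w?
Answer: 3129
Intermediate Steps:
z(w) = 0
n(f) = 4 + f/4
q(j, N) = 1 + N*j (q(j, N) = 1 + (N*j)*1 = 1 + N*j)
c(h, d) = h (c(h, d) = h + 0 = h)
3155 - c(q(n(k), 5), -25) = 3155 - (1 + 5*(4 + (¼)*4)) = 3155 - (1 + 5*(4 + 1)) = 3155 - (1 + 5*5) = 3155 - (1 + 25) = 3155 - 1*26 = 3155 - 26 = 3129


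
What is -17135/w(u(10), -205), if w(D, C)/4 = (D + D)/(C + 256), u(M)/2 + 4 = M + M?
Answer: -873885/256 ≈ -3413.6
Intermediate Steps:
u(M) = -8 + 4*M (u(M) = -8 + 2*(M + M) = -8 + 2*(2*M) = -8 + 4*M)
w(D, C) = 8*D/(256 + C) (w(D, C) = 4*((D + D)/(C + 256)) = 4*((2*D)/(256 + C)) = 4*(2*D/(256 + C)) = 8*D/(256 + C))
-17135/w(u(10), -205) = -17135*(256 - 205)/(8*(-8 + 4*10)) = -17135*51/(8*(-8 + 40)) = -17135/(8*32*(1/51)) = -17135/256/51 = -17135*51/256 = -873885/256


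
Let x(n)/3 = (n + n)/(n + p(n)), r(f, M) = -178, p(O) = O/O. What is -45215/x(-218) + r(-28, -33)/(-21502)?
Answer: -105484986493/14062308 ≈ -7501.3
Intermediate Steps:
p(O) = 1
x(n) = 6*n/(1 + n) (x(n) = 3*((n + n)/(n + 1)) = 3*((2*n)/(1 + n)) = 3*(2*n/(1 + n)) = 6*n/(1 + n))
-45215/x(-218) + r(-28, -33)/(-21502) = -45215/(6*(-218)/(1 - 218)) - 178/(-21502) = -45215/(6*(-218)/(-217)) - 178*(-1/21502) = -45215/(6*(-218)*(-1/217)) + 89/10751 = -45215/1308/217 + 89/10751 = -45215*217/1308 + 89/10751 = -9811655/1308 + 89/10751 = -105484986493/14062308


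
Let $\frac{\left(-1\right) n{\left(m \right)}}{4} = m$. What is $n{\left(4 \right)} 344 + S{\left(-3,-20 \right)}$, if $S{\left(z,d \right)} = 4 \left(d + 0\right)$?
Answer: $-5584$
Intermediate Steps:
$n{\left(m \right)} = - 4 m$
$S{\left(z,d \right)} = 4 d$
$n{\left(4 \right)} 344 + S{\left(-3,-20 \right)} = \left(-4\right) 4 \cdot 344 + 4 \left(-20\right) = \left(-16\right) 344 - 80 = -5504 - 80 = -5584$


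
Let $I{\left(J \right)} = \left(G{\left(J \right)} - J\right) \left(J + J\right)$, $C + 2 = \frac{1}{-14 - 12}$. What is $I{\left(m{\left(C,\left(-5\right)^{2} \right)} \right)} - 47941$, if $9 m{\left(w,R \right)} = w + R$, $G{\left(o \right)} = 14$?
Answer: $- \frac{145658815}{3042} \approx -47883.0$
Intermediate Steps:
$C = - \frac{53}{26}$ ($C = -2 + \frac{1}{-14 - 12} = -2 + \frac{1}{-26} = -2 - \frac{1}{26} = - \frac{53}{26} \approx -2.0385$)
$m{\left(w,R \right)} = \frac{R}{9} + \frac{w}{9}$ ($m{\left(w,R \right)} = \frac{w + R}{9} = \frac{R + w}{9} = \frac{R}{9} + \frac{w}{9}$)
$I{\left(J \right)} = 2 J \left(14 - J\right)$ ($I{\left(J \right)} = \left(14 - J\right) \left(J + J\right) = \left(14 - J\right) 2 J = 2 J \left(14 - J\right)$)
$I{\left(m{\left(C,\left(-5\right)^{2} \right)} \right)} - 47941 = 2 \left(\frac{\left(-5\right)^{2}}{9} + \frac{1}{9} \left(- \frac{53}{26}\right)\right) \left(14 - \left(\frac{\left(-5\right)^{2}}{9} + \frac{1}{9} \left(- \frac{53}{26}\right)\right)\right) - 47941 = 2 \left(\frac{1}{9} \cdot 25 - \frac{53}{234}\right) \left(14 - \left(\frac{1}{9} \cdot 25 - \frac{53}{234}\right)\right) - 47941 = 2 \left(\frac{25}{9} - \frac{53}{234}\right) \left(14 - \left(\frac{25}{9} - \frac{53}{234}\right)\right) - 47941 = 2 \cdot \frac{199}{78} \left(14 - \frac{199}{78}\right) - 47941 = 2 \cdot \frac{199}{78} \cdot \frac{893}{78} - 47941 = \frac{177707}{3042} - 47941 = - \frac{145658815}{3042}$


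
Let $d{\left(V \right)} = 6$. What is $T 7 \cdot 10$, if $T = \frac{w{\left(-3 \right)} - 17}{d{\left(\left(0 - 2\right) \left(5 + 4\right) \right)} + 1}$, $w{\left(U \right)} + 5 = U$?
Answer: $-250$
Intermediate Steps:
$w{\left(U \right)} = -5 + U$
$T = - \frac{25}{7}$ ($T = \frac{\left(-5 - 3\right) - 17}{6 + 1} = \frac{-8 - 17}{7} = \left(-25\right) \frac{1}{7} = - \frac{25}{7} \approx -3.5714$)
$T 7 \cdot 10 = \left(- \frac{25}{7}\right) 7 \cdot 10 = \left(-25\right) 10 = -250$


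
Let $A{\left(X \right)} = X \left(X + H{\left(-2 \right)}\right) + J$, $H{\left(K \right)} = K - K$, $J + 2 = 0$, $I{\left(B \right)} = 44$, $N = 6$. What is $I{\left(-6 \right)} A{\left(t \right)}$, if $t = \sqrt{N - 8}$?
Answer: $-176$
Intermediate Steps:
$J = -2$ ($J = -2 + 0 = -2$)
$t = i \sqrt{2}$ ($t = \sqrt{6 - 8} = \sqrt{-2} = i \sqrt{2} \approx 1.4142 i$)
$H{\left(K \right)} = 0$
$A{\left(X \right)} = -2 + X^{2}$ ($A{\left(X \right)} = X \left(X + 0\right) - 2 = X X - 2 = X^{2} - 2 = -2 + X^{2}$)
$I{\left(-6 \right)} A{\left(t \right)} = 44 \left(-2 + \left(i \sqrt{2}\right)^{2}\right) = 44 \left(-2 - 2\right) = 44 \left(-4\right) = -176$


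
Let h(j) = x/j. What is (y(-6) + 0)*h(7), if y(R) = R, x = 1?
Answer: -6/7 ≈ -0.85714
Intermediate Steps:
h(j) = 1/j
(y(-6) + 0)*h(7) = (-6 + 0)/7 = -6*⅐ = -6/7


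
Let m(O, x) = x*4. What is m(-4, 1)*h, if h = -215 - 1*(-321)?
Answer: 424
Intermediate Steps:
m(O, x) = 4*x
h = 106 (h = -215 + 321 = 106)
m(-4, 1)*h = (4*1)*106 = 4*106 = 424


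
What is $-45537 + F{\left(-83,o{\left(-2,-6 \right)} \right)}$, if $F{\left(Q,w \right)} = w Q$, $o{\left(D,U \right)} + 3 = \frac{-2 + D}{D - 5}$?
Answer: $- \frac{317348}{7} \approx -45335.0$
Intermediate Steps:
$o{\left(D,U \right)} = -3 + \frac{-2 + D}{-5 + D}$ ($o{\left(D,U \right)} = -3 + \frac{-2 + D}{D - 5} = -3 + \frac{-2 + D}{-5 + D}$)
$F{\left(Q,w \right)} = Q w$
$-45537 + F{\left(-83,o{\left(-2,-6 \right)} \right)} = -45537 - 83 \frac{13 - -4}{-5 - 2} = -45537 - 83 \frac{13 + 4}{-7} = -45537 - 83 \left(\left(- \frac{1}{7}\right) 17\right) = -45537 - - \frac{1411}{7} = -45537 + \frac{1411}{7} = - \frac{317348}{7}$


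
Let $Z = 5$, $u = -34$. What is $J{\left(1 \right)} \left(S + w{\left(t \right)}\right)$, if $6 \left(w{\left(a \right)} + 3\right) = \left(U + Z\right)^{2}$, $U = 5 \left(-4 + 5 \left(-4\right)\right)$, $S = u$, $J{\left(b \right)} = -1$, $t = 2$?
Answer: $- \frac{13003}{6} \approx -2167.2$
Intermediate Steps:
$S = -34$
$U = -120$ ($U = 5 \left(-4 - 20\right) = 5 \left(-24\right) = -120$)
$w{\left(a \right)} = \frac{13207}{6}$ ($w{\left(a \right)} = -3 + \frac{\left(-120 + 5\right)^{2}}{6} = -3 + \frac{\left(-115\right)^{2}}{6} = -3 + \frac{1}{6} \cdot 13225 = -3 + \frac{13225}{6} = \frac{13207}{6}$)
$J{\left(1 \right)} \left(S + w{\left(t \right)}\right) = - (-34 + \frac{13207}{6}) = \left(-1\right) \frac{13003}{6} = - \frac{13003}{6}$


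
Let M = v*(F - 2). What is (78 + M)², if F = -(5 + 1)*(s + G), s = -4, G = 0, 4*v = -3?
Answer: 15129/4 ≈ 3782.3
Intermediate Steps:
v = -¾ (v = (¼)*(-3) = -¾ ≈ -0.75000)
F = 24 (F = -(5 + 1)*(-4 + 0) = -6*(-4) = -1*(-24) = 24)
M = -33/2 (M = -3*(24 - 2)/4 = -¾*22 = -33/2 ≈ -16.500)
(78 + M)² = (78 - 33/2)² = (123/2)² = 15129/4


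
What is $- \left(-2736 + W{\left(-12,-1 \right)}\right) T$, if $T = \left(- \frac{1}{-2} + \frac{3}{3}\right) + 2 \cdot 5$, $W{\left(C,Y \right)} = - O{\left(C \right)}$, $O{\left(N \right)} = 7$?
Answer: $\frac{63089}{2} \approx 31545.0$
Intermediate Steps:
$W{\left(C,Y \right)} = -7$ ($W{\left(C,Y \right)} = \left(-1\right) 7 = -7$)
$T = \frac{23}{2}$ ($T = \left(\left(-1\right) \left(- \frac{1}{2}\right) + 3 \cdot \frac{1}{3}\right) + 10 = \left(\frac{1}{2} + 1\right) + 10 = \frac{3}{2} + 10 = \frac{23}{2} \approx 11.5$)
$- \left(-2736 + W{\left(-12,-1 \right)}\right) T = - \frac{\left(-2736 - 7\right) 23}{2} = - \frac{\left(-2743\right) 23}{2} = \left(-1\right) \left(- \frac{63089}{2}\right) = \frac{63089}{2}$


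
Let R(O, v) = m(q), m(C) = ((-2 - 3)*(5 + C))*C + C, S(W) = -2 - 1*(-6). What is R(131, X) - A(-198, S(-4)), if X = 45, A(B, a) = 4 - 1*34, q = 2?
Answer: -38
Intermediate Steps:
S(W) = 4 (S(W) = -2 + 6 = 4)
A(B, a) = -30 (A(B, a) = 4 - 34 = -30)
m(C) = C + C*(-25 - 5*C) (m(C) = (-5*(5 + C))*C + C = (-25 - 5*C)*C + C = C*(-25 - 5*C) + C = C + C*(-25 - 5*C))
R(O, v) = -68 (R(O, v) = -1*2*(24 + 5*2) = -1*2*(24 + 10) = -1*2*34 = -68)
R(131, X) - A(-198, S(-4)) = -68 - 1*(-30) = -68 + 30 = -38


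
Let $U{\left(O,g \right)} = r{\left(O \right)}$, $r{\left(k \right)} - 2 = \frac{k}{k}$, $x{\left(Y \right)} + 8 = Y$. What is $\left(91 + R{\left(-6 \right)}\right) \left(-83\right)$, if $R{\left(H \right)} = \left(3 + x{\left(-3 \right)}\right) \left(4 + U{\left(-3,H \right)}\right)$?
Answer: $-2905$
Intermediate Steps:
$x{\left(Y \right)} = -8 + Y$
$r{\left(k \right)} = 3$ ($r{\left(k \right)} = 2 + \frac{k}{k} = 2 + 1 = 3$)
$U{\left(O,g \right)} = 3$
$R{\left(H \right)} = -56$ ($R{\left(H \right)} = \left(3 - 11\right) \left(4 + 3\right) = \left(3 - 11\right) 7 = \left(-8\right) 7 = -56$)
$\left(91 + R{\left(-6 \right)}\right) \left(-83\right) = \left(91 - 56\right) \left(-83\right) = 35 \left(-83\right) = -2905$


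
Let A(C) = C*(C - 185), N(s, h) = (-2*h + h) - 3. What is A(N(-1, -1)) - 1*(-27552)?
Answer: 27926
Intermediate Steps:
N(s, h) = -3 - h (N(s, h) = -h - 3 = -3 - h)
A(C) = C*(-185 + C)
A(N(-1, -1)) - 1*(-27552) = (-3 - 1*(-1))*(-185 + (-3 - 1*(-1))) - 1*(-27552) = (-3 + 1)*(-185 + (-3 + 1)) + 27552 = -2*(-185 - 2) + 27552 = -2*(-187) + 27552 = 374 + 27552 = 27926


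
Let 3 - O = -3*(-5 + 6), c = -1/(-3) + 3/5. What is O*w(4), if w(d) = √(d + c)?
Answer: 2*√1110/5 ≈ 13.327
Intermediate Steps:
c = 14/15 (c = -1*(-⅓) + 3*(⅕) = ⅓ + ⅗ = 14/15 ≈ 0.93333)
O = 6 (O = 3 - (-3)*(-5 + 6) = 3 - (-3) = 3 - 1*(-3) = 3 + 3 = 6)
w(d) = √(14/15 + d) (w(d) = √(d + 14/15) = √(14/15 + d))
O*w(4) = 6*(√(210 + 225*4)/15) = 6*(√(210 + 900)/15) = 6*(√1110/15) = 2*√1110/5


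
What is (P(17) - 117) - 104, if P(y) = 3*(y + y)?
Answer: -119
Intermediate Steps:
P(y) = 6*y (P(y) = 3*(2*y) = 6*y)
(P(17) - 117) - 104 = (6*17 - 117) - 104 = (102 - 117) - 104 = -15 - 104 = -119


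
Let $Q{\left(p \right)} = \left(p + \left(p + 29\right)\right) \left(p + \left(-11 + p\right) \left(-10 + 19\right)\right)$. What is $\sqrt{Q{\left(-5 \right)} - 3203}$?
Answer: $i \sqrt{6034} \approx 77.679 i$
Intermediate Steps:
$Q{\left(p \right)} = \left(-99 + 10 p\right) \left(29 + 2 p\right)$ ($Q{\left(p \right)} = \left(p + \left(29 + p\right)\right) \left(p + \left(-11 + p\right) 9\right) = \left(29 + 2 p\right) \left(p + \left(-99 + 9 p\right)\right) = \left(29 + 2 p\right) \left(-99 + 10 p\right) = \left(-99 + 10 p\right) \left(29 + 2 p\right)$)
$\sqrt{Q{\left(-5 \right)} - 3203} = \sqrt{\left(-2871 + 20 \left(-5\right)^{2} + 92 \left(-5\right)\right) - 3203} = \sqrt{\left(-2871 + 20 \cdot 25 - 460\right) - 3203} = \sqrt{\left(-2871 + 500 - 460\right) - 3203} = \sqrt{-2831 - 3203} = \sqrt{-6034} = i \sqrt{6034}$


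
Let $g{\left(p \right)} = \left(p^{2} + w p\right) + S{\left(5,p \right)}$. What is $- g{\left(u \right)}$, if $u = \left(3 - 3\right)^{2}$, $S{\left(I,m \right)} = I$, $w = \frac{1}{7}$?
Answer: $-5$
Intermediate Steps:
$w = \frac{1}{7} \approx 0.14286$
$u = 0$ ($u = 0^{2} = 0$)
$g{\left(p \right)} = 5 + p^{2} + \frac{p}{7}$ ($g{\left(p \right)} = \left(p^{2} + \frac{p}{7}\right) + 5 = 5 + p^{2} + \frac{p}{7}$)
$- g{\left(u \right)} = - (5 + 0^{2} + \frac{1}{7} \cdot 0) = - (5 + 0 + 0) = \left(-1\right) 5 = -5$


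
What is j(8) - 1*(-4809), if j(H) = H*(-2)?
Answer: 4793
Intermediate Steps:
j(H) = -2*H
j(8) - 1*(-4809) = -2*8 - 1*(-4809) = -16 + 4809 = 4793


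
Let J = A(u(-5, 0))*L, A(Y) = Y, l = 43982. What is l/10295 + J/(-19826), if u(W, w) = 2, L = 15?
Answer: 435839141/102054335 ≈ 4.2707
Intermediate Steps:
J = 30 (J = 2*15 = 30)
l/10295 + J/(-19826) = 43982/10295 + 30/(-19826) = 43982*(1/10295) + 30*(-1/19826) = 43982/10295 - 15/9913 = 435839141/102054335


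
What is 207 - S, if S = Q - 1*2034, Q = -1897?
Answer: 4138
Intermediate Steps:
S = -3931 (S = -1897 - 1*2034 = -1897 - 2034 = -3931)
207 - S = 207 - 1*(-3931) = 207 + 3931 = 4138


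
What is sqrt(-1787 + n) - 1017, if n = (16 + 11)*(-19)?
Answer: -1017 + 10*I*sqrt(23) ≈ -1017.0 + 47.958*I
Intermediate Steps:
n = -513 (n = 27*(-19) = -513)
sqrt(-1787 + n) - 1017 = sqrt(-1787 - 513) - 1017 = sqrt(-2300) - 1017 = 10*I*sqrt(23) - 1017 = -1017 + 10*I*sqrt(23)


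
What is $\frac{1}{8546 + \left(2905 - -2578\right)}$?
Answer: $\frac{1}{14029} \approx 7.1281 \cdot 10^{-5}$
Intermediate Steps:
$\frac{1}{8546 + \left(2905 - -2578\right)} = \frac{1}{8546 + \left(2905 + 2578\right)} = \frac{1}{8546 + 5483} = \frac{1}{14029}$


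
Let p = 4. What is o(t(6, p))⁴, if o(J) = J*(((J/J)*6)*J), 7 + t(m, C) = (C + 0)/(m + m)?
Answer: 409600000000/81 ≈ 5.0568e+9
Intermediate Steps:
t(m, C) = -7 + C/(2*m) (t(m, C) = -7 + (C + 0)/(m + m) = -7 + C/((2*m)) = -7 + C*(1/(2*m)) = -7 + C/(2*m))
o(J) = 6*J² (o(J) = J*((1*6)*J) = J*(6*J) = 6*J²)
o(t(6, p))⁴ = (6*(-7 + (½)*4/6)²)⁴ = (6*(-7 + (½)*4*(⅙))²)⁴ = (6*(-7 + ⅓)²)⁴ = (6*(-20/3)²)⁴ = (6*(400/9))⁴ = (800/3)⁴ = 409600000000/81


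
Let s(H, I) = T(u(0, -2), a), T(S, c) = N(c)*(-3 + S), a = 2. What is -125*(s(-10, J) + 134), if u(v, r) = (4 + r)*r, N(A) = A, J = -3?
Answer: -15000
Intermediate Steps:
u(v, r) = r*(4 + r)
T(S, c) = c*(-3 + S)
s(H, I) = -14 (s(H, I) = 2*(-3 - 2*(4 - 2)) = 2*(-3 - 2*2) = 2*(-3 - 4) = 2*(-7) = -14)
-125*(s(-10, J) + 134) = -125*(-14 + 134) = -125*120 = -15000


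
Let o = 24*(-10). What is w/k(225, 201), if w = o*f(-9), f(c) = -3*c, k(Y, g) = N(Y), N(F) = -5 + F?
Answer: -324/11 ≈ -29.455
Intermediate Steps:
o = -240
k(Y, g) = -5 + Y
w = -6480 (w = -(-720)*(-9) = -240*27 = -6480)
w/k(225, 201) = -6480/(-5 + 225) = -6480/220 = -6480*1/220 = -324/11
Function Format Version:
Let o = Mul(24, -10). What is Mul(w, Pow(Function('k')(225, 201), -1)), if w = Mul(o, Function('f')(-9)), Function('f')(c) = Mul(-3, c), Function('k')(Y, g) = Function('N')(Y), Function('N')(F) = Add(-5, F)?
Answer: Rational(-324, 11) ≈ -29.455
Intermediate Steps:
o = -240
Function('k')(Y, g) = Add(-5, Y)
w = -6480 (w = Mul(-240, Mul(-3, -9)) = Mul(-240, 27) = -6480)
Mul(w, Pow(Function('k')(225, 201), -1)) = Mul(-6480, Pow(Add(-5, 225), -1)) = Mul(-6480, Pow(220, -1)) = Mul(-6480, Rational(1, 220)) = Rational(-324, 11)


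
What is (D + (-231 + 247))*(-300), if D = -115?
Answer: 29700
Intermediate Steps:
(D + (-231 + 247))*(-300) = (-115 + (-231 + 247))*(-300) = (-115 + 16)*(-300) = -99*(-300) = 29700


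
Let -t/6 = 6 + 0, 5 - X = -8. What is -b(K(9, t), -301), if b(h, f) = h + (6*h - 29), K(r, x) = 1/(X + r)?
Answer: 631/22 ≈ 28.682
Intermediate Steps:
X = 13 (X = 5 - 1*(-8) = 5 + 8 = 13)
t = -36 (t = -6*(6 + 0) = -6*6 = -36)
K(r, x) = 1/(13 + r)
b(h, f) = -29 + 7*h (b(h, f) = h + (-29 + 6*h) = -29 + 7*h)
-b(K(9, t), -301) = -(-29 + 7/(13 + 9)) = -(-29 + 7/22) = -1*(-631/22) = 631/22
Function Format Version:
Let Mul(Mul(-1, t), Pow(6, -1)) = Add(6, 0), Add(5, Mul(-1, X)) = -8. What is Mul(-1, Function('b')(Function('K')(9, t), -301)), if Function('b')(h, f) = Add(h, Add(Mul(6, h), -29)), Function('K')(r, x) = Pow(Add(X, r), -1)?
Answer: Rational(631, 22) ≈ 28.682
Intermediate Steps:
X = 13 (X = Add(5, Mul(-1, -8)) = Add(5, 8) = 13)
t = -36 (t = Mul(-6, Add(6, 0)) = Mul(-6, 6) = -36)
Function('K')(r, x) = Pow(Add(13, r), -1)
Function('b')(h, f) = Add(-29, Mul(7, h)) (Function('b')(h, f) = Add(h, Add(-29, Mul(6, h))) = Add(-29, Mul(7, h)))
Mul(-1, Function('b')(Function('K')(9, t), -301)) = Mul(-1, Add(-29, Mul(7, Pow(Add(13, 9), -1)))) = Mul(-1, Add(-29, Mul(7, Pow(22, -1)))) = Mul(-1, Add(-29, Mul(7, Rational(1, 22)))) = Mul(-1, Add(-29, Rational(7, 22))) = Mul(-1, Rational(-631, 22)) = Rational(631, 22)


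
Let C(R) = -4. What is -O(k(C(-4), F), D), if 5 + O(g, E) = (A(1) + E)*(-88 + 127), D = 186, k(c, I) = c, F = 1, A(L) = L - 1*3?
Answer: -7171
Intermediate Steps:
A(L) = -3 + L (A(L) = L - 3 = -3 + L)
O(g, E) = -83 + 39*E (O(g, E) = -5 + ((-3 + 1) + E)*(-88 + 127) = -5 + (-2 + E)*39 = -5 + (-78 + 39*E) = -83 + 39*E)
-O(k(C(-4), F), D) = -(-83 + 39*186) = -(-83 + 7254) = -1*7171 = -7171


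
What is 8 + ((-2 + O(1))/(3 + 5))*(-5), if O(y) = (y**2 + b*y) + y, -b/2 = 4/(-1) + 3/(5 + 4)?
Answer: 41/12 ≈ 3.4167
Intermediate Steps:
b = 22/3 (b = -2*(4/(-1) + 3/(5 + 4)) = -2*(4*(-1) + 3/9) = -2*(-4 + 3*(1/9)) = -2*(-4 + 1/3) = -2*(-11/3) = 22/3 ≈ 7.3333)
O(y) = y**2 + 25*y/3 (O(y) = (y**2 + 22*y/3) + y = y**2 + 25*y/3)
8 + ((-2 + O(1))/(3 + 5))*(-5) = 8 + ((-2 + (1/3)*1*(25 + 3*1))/(3 + 5))*(-5) = 8 + ((-2 + (1/3)*1*(25 + 3))/8)*(-5) = 8 + ((-2 + (1/3)*1*28)*(1/8))*(-5) = 8 + ((-2 + 28/3)*(1/8))*(-5) = 8 + ((22/3)*(1/8))*(-5) = 8 + (11/12)*(-5) = 8 - 55/12 = 41/12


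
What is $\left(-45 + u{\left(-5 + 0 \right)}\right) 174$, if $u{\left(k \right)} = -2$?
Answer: $-8178$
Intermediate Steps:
$\left(-45 + u{\left(-5 + 0 \right)}\right) 174 = \left(-45 - 2\right) 174 = \left(-47\right) 174 = -8178$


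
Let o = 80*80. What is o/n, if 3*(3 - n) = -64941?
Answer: 128/433 ≈ 0.29561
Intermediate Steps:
n = 21650 (n = 3 - 1/3*(-64941) = 3 + 21647 = 21650)
o = 6400
o/n = 6400/21650 = 6400*(1/21650) = 128/433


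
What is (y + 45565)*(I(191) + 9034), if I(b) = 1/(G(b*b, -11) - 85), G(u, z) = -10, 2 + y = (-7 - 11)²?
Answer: 39381554123/95 ≈ 4.1454e+8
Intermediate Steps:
y = 322 (y = -2 + (-7 - 11)² = -2 + (-18)² = -2 + 324 = 322)
I(b) = -1/95 (I(b) = 1/(-10 - 85) = 1/(-95) = -1/95)
(y + 45565)*(I(191) + 9034) = (322 + 45565)*(-1/95 + 9034) = 45887*(858229/95) = 39381554123/95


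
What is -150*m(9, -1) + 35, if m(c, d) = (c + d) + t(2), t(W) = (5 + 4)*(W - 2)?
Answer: -1165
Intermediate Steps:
t(W) = -18 + 9*W (t(W) = 9*(-2 + W) = -18 + 9*W)
m(c, d) = c + d (m(c, d) = (c + d) + (-18 + 9*2) = (c + d) + (-18 + 18) = (c + d) + 0 = c + d)
-150*m(9, -1) + 35 = -150*(9 - 1) + 35 = -150*8 + 35 = -1200 + 35 = -1165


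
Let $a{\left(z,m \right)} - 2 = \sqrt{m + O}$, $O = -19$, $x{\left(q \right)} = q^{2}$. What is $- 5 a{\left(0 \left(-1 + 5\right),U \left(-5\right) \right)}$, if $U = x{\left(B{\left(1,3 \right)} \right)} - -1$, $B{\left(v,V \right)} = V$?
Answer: $-10 - 5 i \sqrt{69} \approx -10.0 - 41.533 i$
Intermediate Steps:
$U = 10$ ($U = 3^{2} - -1 = 9 + 1 = 10$)
$a{\left(z,m \right)} = 2 + \sqrt{-19 + m}$ ($a{\left(z,m \right)} = 2 + \sqrt{m - 19} = 2 + \sqrt{-19 + m}$)
$- 5 a{\left(0 \left(-1 + 5\right),U \left(-5\right) \right)} = - 5 \left(2 + \sqrt{-19 + 10 \left(-5\right)}\right) = - 5 \left(2 + \sqrt{-19 - 50}\right) = - 5 \left(2 + \sqrt{-69}\right) = - 5 \left(2 + i \sqrt{69}\right) = -10 - 5 i \sqrt{69}$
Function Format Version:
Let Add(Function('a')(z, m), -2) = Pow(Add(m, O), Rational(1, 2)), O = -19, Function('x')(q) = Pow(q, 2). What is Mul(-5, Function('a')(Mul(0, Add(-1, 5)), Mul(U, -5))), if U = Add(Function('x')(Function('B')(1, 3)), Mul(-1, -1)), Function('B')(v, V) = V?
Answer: Add(-10, Mul(-5, I, Pow(69, Rational(1, 2)))) ≈ Add(-10.000, Mul(-41.533, I))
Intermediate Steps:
U = 10 (U = Add(Pow(3, 2), Mul(-1, -1)) = Add(9, 1) = 10)
Function('a')(z, m) = Add(2, Pow(Add(-19, m), Rational(1, 2))) (Function('a')(z, m) = Add(2, Pow(Add(m, -19), Rational(1, 2))) = Add(2, Pow(Add(-19, m), Rational(1, 2))))
Mul(-5, Function('a')(Mul(0, Add(-1, 5)), Mul(U, -5))) = Mul(-5, Add(2, Pow(Add(-19, Mul(10, -5)), Rational(1, 2)))) = Mul(-5, Add(2, Pow(Add(-19, -50), Rational(1, 2)))) = Mul(-5, Add(2, Pow(-69, Rational(1, 2)))) = Mul(-5, Add(2, Mul(I, Pow(69, Rational(1, 2))))) = Add(-10, Mul(-5, I, Pow(69, Rational(1, 2))))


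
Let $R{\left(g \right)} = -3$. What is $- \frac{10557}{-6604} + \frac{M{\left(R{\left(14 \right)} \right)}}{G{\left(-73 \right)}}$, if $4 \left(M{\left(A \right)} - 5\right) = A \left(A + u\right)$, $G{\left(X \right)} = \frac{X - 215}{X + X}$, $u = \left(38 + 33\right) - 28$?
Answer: $- \frac{2633023}{237744} \approx -11.075$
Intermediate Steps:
$u = 43$ ($u = 71 - 28 = 43$)
$G{\left(X \right)} = \frac{-215 + X}{2 X}$
$M{\left(A \right)} = 5 + \frac{A \left(43 + A\right)}{4}$ ($M{\left(A \right)} = 5 + \frac{A \left(A + 43\right)}{4} = 5 + \frac{A \left(43 + A\right)}{4}$)
$- \frac{10557}{-6604} + \frac{M{\left(R{\left(14 \right)} \right)}}{G{\left(-73 \right)}} = - \frac{10557}{-6604} + \frac{5 + \frac{\left(-3\right)^{2}}{4} + \frac{43}{4} \left(-3\right)}{\frac{1}{2} \frac{1}{-73} \left(-215 - 73\right)} = \left(-10557\right) \left(- \frac{1}{6604}\right) + \frac{5 + \frac{1}{4} \cdot 9 - \frac{129}{4}}{\frac{1}{2} \left(- \frac{1}{73}\right) \left(-288\right)} = \frac{10557}{6604} + \frac{5 + \frac{9}{4} - \frac{129}{4}}{\frac{144}{73}} = \frac{10557}{6604} - \frac{1825}{144} = - \frac{2633023}{237744}$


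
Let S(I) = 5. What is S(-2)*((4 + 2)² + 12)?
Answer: 240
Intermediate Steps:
S(-2)*((4 + 2)² + 12) = 5*((4 + 2)² + 12) = 5*(6² + 12) = 5*(36 + 12) = 5*48 = 240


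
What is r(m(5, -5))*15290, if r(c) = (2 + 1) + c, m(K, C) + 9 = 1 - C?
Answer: 0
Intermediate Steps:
m(K, C) = -8 - C (m(K, C) = -9 + (1 - C) = -8 - C)
r(c) = 3 + c
r(m(5, -5))*15290 = (3 + (-8 - 1*(-5)))*15290 = (3 + (-8 + 5))*15290 = (3 - 3)*15290 = 0*15290 = 0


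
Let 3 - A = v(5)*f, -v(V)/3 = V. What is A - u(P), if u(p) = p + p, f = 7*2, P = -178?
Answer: 569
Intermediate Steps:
v(V) = -3*V
f = 14
u(p) = 2*p
A = 213 (A = 3 - (-3*5)*14 = 3 - (-15)*14 = 3 - 1*(-210) = 3 + 210 = 213)
A - u(P) = 213 - 2*(-178) = 213 - 1*(-356) = 213 + 356 = 569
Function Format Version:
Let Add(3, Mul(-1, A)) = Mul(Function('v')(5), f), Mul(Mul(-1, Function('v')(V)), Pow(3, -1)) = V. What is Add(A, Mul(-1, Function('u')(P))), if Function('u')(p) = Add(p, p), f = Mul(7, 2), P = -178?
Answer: 569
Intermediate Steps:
Function('v')(V) = Mul(-3, V)
f = 14
Function('u')(p) = Mul(2, p)
A = 213 (A = Add(3, Mul(-1, Mul(Mul(-3, 5), 14))) = Add(3, Mul(-1, Mul(-15, 14))) = Add(3, Mul(-1, -210)) = Add(3, 210) = 213)
Add(A, Mul(-1, Function('u')(P))) = Add(213, Mul(-1, Mul(2, -178))) = Add(213, Mul(-1, -356)) = Add(213, 356) = 569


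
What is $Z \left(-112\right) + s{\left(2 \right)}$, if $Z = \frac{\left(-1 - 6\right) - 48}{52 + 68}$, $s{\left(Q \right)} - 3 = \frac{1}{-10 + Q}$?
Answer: $\frac{1301}{24} \approx 54.208$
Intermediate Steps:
$s{\left(Q \right)} = 3 + \frac{1}{-10 + Q}$
$Z = - \frac{11}{24}$ ($Z = \frac{\left(-1 - 6\right) - 48}{120} = \left(-7 - 48\right) \frac{1}{120} = \left(-55\right) \frac{1}{120} = - \frac{11}{24} \approx -0.45833$)
$Z \left(-112\right) + s{\left(2 \right)} = \left(- \frac{11}{24}\right) \left(-112\right) + \frac{-29 + 3 \cdot 2}{-10 + 2} = \frac{154}{3} + \frac{-29 + 6}{-8} = \frac{154}{3} - - \frac{23}{8} = \frac{154}{3} + \frac{23}{8} = \frac{1301}{24}$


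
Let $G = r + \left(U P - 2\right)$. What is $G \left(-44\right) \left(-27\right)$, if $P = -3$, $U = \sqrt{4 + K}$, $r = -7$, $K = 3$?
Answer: $-10692 - 3564 \sqrt{7} \approx -20121.0$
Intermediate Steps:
$U = \sqrt{7}$ ($U = \sqrt{4 + 3} = \sqrt{7} \approx 2.6458$)
$G = -9 - 3 \sqrt{7}$ ($G = -7 + \left(\sqrt{7} \left(-3\right) - 2\right) = -7 - \left(2 + 3 \sqrt{7}\right) = -9 - 3 \sqrt{7} \approx -16.937$)
$G \left(-44\right) \left(-27\right) = \left(-9 - 3 \sqrt{7}\right) \left(-44\right) \left(-27\right) = \left(396 + 132 \sqrt{7}\right) \left(-27\right) = -10692 - 3564 \sqrt{7}$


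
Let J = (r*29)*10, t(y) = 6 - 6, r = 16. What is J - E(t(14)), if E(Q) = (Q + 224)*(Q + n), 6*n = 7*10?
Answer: 6080/3 ≈ 2026.7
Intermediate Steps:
t(y) = 0
J = 4640 (J = (16*29)*10 = 464*10 = 4640)
n = 35/3 (n = (7*10)/6 = (⅙)*70 = 35/3 ≈ 11.667)
E(Q) = (224 + Q)*(35/3 + Q) (E(Q) = (Q + 224)*(Q + 35/3) = (224 + Q)*(35/3 + Q))
J - E(t(14)) = 4640 - (7840/3 + 0² + (707/3)*0) = 4640 - (7840/3 + 0 + 0) = 4640 - 1*7840/3 = 4640 - 7840/3 = 6080/3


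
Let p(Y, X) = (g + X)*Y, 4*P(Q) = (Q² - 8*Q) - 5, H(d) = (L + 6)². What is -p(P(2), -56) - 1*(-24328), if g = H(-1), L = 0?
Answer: 24243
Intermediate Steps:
H(d) = 36 (H(d) = (0 + 6)² = 6² = 36)
g = 36
P(Q) = -5/4 - 2*Q + Q²/4 (P(Q) = ((Q² - 8*Q) - 5)/4 = (-5 + Q² - 8*Q)/4 = -5/4 - 2*Q + Q²/4)
p(Y, X) = Y*(36 + X) (p(Y, X) = (36 + X)*Y = Y*(36 + X))
-p(P(2), -56) - 1*(-24328) = -(-5/4 - 2*2 + (¼)*2²)*(36 - 56) - 1*(-24328) = -(-5/4 - 4 + (¼)*4)*(-20) + 24328 = -(-5/4 - 4 + 1)*(-20) + 24328 = -(-17)*(-20)/4 + 24328 = -1*85 + 24328 = -85 + 24328 = 24243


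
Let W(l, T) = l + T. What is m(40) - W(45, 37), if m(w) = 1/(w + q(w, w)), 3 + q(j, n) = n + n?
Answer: -9593/117 ≈ -81.991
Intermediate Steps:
q(j, n) = -3 + 2*n (q(j, n) = -3 + (n + n) = -3 + 2*n)
m(w) = 1/(-3 + 3*w) (m(w) = 1/(w + (-3 + 2*w)) = 1/(-3 + 3*w))
W(l, T) = T + l
m(40) - W(45, 37) = 1/(3*(-1 + 40)) - (37 + 45) = (1/3)/39 - 1*82 = (1/3)*(1/39) - 82 = 1/117 - 82 = -9593/117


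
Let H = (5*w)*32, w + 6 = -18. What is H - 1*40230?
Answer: -44070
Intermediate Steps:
w = -24 (w = -6 - 18 = -24)
H = -3840 (H = (5*(-24))*32 = -120*32 = -3840)
H - 1*40230 = -3840 - 1*40230 = -3840 - 40230 = -44070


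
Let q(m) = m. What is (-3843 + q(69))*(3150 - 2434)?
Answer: -2702184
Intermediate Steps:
(-3843 + q(69))*(3150 - 2434) = (-3843 + 69)*(3150 - 2434) = -3774*716 = -2702184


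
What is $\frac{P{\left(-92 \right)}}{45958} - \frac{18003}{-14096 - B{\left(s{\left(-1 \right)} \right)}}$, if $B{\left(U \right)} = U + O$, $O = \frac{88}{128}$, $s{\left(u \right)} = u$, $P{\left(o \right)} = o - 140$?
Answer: $\frac{2197631132}{1727492283} \approx 1.2722$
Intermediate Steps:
$P{\left(o \right)} = -140 + o$
$O = \frac{11}{16}$ ($O = 88 \cdot \frac{1}{128} = \frac{11}{16} \approx 0.6875$)
$B{\left(U \right)} = \frac{11}{16} + U$ ($B{\left(U \right)} = U + \frac{11}{16} = \frac{11}{16} + U$)
$\frac{P{\left(-92 \right)}}{45958} - \frac{18003}{-14096 - B{\left(s{\left(-1 \right)} \right)}} = \frac{-140 - 92}{45958} - \frac{18003}{-14096 - \left(\frac{11}{16} - 1\right)} = \left(-232\right) \frac{1}{45958} - \frac{18003}{-14096 - - \frac{5}{16}} = - \frac{116}{22979} - \frac{18003}{-14096 + \frac{5}{16}} = - \frac{116}{22979} - \frac{18003}{- \frac{225531}{16}} = - \frac{116}{22979} - - \frac{96016}{75177} = - \frac{116}{22979} + \frac{96016}{75177} = \frac{2197631132}{1727492283}$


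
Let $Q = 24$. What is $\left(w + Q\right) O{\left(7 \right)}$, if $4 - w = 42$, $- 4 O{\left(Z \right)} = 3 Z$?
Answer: $\frac{147}{2} \approx 73.5$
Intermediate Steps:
$O{\left(Z \right)} = - \frac{3 Z}{4}$
$w = -38$ ($w = 4 - 42 = -38$)
$\left(w + Q\right) O{\left(7 \right)} = \left(-38 + 24\right) \left(\left(- \frac{3}{4}\right) 7\right) = \left(-14\right) \left(- \frac{21}{4}\right) = \frac{147}{2}$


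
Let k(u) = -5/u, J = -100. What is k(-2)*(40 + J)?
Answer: -150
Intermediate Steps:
k(-2)*(40 + J) = (-5/(-2))*(40 - 100) = -5*(-1/2)*(-60) = (5/2)*(-60) = -150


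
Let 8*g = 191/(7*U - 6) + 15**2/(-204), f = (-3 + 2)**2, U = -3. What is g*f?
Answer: -15013/14688 ≈ -1.0221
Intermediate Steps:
f = 1 (f = (-1)**2 = 1)
g = -15013/14688 (g = (191/(7*(-3) - 6) + 15**2/(-204))/8 = (191/(-21 - 6) + 225*(-1/204))/8 = (191/(-27) - 75/68)/8 = (191*(-1/27) - 75/68)/8 = (-191/27 - 75/68)/8 = (1/8)*(-15013/1836) = -15013/14688 ≈ -1.0221)
g*f = -15013/14688*1 = -15013/14688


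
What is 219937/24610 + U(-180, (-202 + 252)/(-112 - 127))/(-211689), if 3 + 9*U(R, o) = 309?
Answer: 46557406853/5209666290 ≈ 8.9367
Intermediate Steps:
U(R, o) = 34 (U(R, o) = -⅓ + (⅑)*309 = -⅓ + 103/3 = 34)
219937/24610 + U(-180, (-202 + 252)/(-112 - 127))/(-211689) = 219937/24610 + 34/(-211689) = 219937*(1/24610) + 34*(-1/211689) = 219937/24610 - 34/211689 = 46557406853/5209666290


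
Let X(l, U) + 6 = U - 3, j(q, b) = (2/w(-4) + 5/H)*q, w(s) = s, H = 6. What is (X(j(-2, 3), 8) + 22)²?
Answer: 441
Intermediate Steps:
j(q, b) = q/3 (j(q, b) = (2/(-4) + 5/6)*q = (2*(-¼) + 5*(⅙))*q = (-½ + ⅚)*q = q/3)
X(l, U) = -9 + U (X(l, U) = -6 + (U - 3) = -6 + (-3 + U) = -9 + U)
(X(j(-2, 3), 8) + 22)² = ((-9 + 8) + 22)² = (-1 + 22)² = 21² = 441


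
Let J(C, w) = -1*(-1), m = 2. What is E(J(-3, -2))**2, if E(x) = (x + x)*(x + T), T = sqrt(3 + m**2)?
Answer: 32 + 8*sqrt(7) ≈ 53.166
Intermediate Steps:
J(C, w) = 1
T = sqrt(7) (T = sqrt(3 + 2**2) = sqrt(3 + 4) = sqrt(7) ≈ 2.6458)
E(x) = 2*x*(x + sqrt(7)) (E(x) = (x + x)*(x + sqrt(7)) = (2*x)*(x + sqrt(7)) = 2*x*(x + sqrt(7)))
E(J(-3, -2))**2 = (2*1*(1 + sqrt(7)))**2 = (2 + 2*sqrt(7))**2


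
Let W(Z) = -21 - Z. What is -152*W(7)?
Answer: 4256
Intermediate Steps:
-152*W(7) = -152*(-21 - 1*7) = -152*(-21 - 7) = -152*(-28) = 4256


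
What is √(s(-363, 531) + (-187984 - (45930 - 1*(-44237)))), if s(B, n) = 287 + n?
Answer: I*√277333 ≈ 526.62*I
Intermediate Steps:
√(s(-363, 531) + (-187984 - (45930 - 1*(-44237)))) = √((287 + 531) + (-187984 - (45930 - 1*(-44237)))) = √(818 + (-187984 - (45930 + 44237))) = √(818 + (-187984 - 1*90167)) = √(818 + (-187984 - 90167)) = √(818 - 278151) = √(-277333) = I*√277333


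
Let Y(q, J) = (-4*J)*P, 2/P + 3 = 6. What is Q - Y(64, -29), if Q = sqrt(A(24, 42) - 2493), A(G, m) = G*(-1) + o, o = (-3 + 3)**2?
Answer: -232/3 + I*sqrt(2517) ≈ -77.333 + 50.17*I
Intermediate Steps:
P = 2/3 (P = 2/(-3 + 6) = 2/3 ≈ 0.66667)
o = 0 (o = 0**2 = 0)
Y(q, J) = -8*J/3 (Y(q, J) = -4*J*(2/3) = -8*J/3)
A(G, m) = -G (A(G, m) = G*(-1) + 0 = -G + 0 = -G)
Q = I*sqrt(2517) (Q = sqrt(-1*24 - 2493) = sqrt(-24 - 2493) = sqrt(-2517) = I*sqrt(2517) ≈ 50.17*I)
Q - Y(64, -29) = I*sqrt(2517) - (-8)*(-29)/3 = I*sqrt(2517) - 1*232/3 = I*sqrt(2517) - 232/3 = -232/3 + I*sqrt(2517)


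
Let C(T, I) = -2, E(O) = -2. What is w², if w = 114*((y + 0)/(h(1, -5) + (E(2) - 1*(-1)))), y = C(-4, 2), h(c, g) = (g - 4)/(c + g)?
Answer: 831744/25 ≈ 33270.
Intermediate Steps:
h(c, g) = (-4 + g)/(c + g)
y = -2
w = -912/5 (w = 114*((-2 + 0)/((-4 - 5)/(1 - 5) + (-2 - 1*(-1)))) = 114*(-2/(-9/(-4) + (-2 + 1))) = 114*(-2/(-¼*(-9) - 1)) = 114*(-2/(9/4 - 1)) = 114*(-2/5/4) = 114*(-2*⅘) = 114*(-8/5) = -912/5 ≈ -182.40)
w² = (-912/5)² = 831744/25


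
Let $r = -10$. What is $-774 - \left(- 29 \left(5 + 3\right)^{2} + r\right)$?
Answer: $1092$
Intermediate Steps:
$-774 - \left(- 29 \left(5 + 3\right)^{2} + r\right) = -774 - \left(- 29 \left(5 + 3\right)^{2} - 10\right) = -774 - \left(- 29 \cdot 8^{2} - 10\right) = -774 - \left(\left(-29\right) 64 - 10\right) = -774 - \left(-1856 - 10\right) = -774 - -1866 = -774 + 1866 = 1092$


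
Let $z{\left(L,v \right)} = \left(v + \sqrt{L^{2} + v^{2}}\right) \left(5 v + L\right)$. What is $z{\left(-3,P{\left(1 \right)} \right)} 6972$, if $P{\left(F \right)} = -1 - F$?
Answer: $181272 - 90636 \sqrt{13} \approx -1.4552 \cdot 10^{5}$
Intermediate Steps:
$z{\left(L,v \right)} = \left(L + 5 v\right) \left(v + \sqrt{L^{2} + v^{2}}\right)$ ($z{\left(L,v \right)} = \left(v + \sqrt{L^{2} + v^{2}}\right) \left(L + 5 v\right) = \left(L + 5 v\right) \left(v + \sqrt{L^{2} + v^{2}}\right)$)
$z{\left(-3,P{\left(1 \right)} \right)} 6972 = \left(5 \left(-1 - 1\right)^{2} - 3 \left(-1 - 1\right) - 3 \sqrt{\left(-3\right)^{2} + \left(-1 - 1\right)^{2}} + 5 \left(-1 - 1\right) \sqrt{\left(-3\right)^{2} + \left(-1 - 1\right)^{2}}\right) 6972 = \left(5 \left(-1 - 1\right)^{2} - 3 \left(-1 - 1\right) - 3 \sqrt{9 + \left(-1 - 1\right)^{2}} + 5 \left(-1 - 1\right) \sqrt{9 + \left(-1 - 1\right)^{2}}\right) 6972 = \left(5 \left(-2\right)^{2} - -6 - 3 \sqrt{9 + \left(-2\right)^{2}} + 5 \left(-2\right) \sqrt{9 + \left(-2\right)^{2}}\right) 6972 = \left(5 \cdot 4 + 6 - 3 \sqrt{9 + 4} + 5 \left(-2\right) \sqrt{9 + 4}\right) 6972 = \left(20 + 6 - 3 \sqrt{13} + 5 \left(-2\right) \sqrt{13}\right) 6972 = \left(20 + 6 - 3 \sqrt{13} - 10 \sqrt{13}\right) 6972 = \left(26 - 13 \sqrt{13}\right) 6972 = 181272 - 90636 \sqrt{13}$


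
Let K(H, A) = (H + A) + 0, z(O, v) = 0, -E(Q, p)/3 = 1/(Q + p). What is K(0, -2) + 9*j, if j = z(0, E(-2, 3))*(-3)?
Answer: -2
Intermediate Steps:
E(Q, p) = -3/(Q + p)
K(H, A) = A + H (K(H, A) = (A + H) + 0 = A + H)
j = 0 (j = 0*(-3) = 0)
K(0, -2) + 9*j = (-2 + 0) + 9*0 = -2 + 0 = -2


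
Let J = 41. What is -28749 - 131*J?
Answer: -34120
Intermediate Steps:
-28749 - 131*J = -28749 - 131*41 = -28749 - 5371 = -34120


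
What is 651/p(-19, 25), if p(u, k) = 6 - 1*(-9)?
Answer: 217/5 ≈ 43.400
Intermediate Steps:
p(u, k) = 15 (p(u, k) = 6 + 9 = 15)
651/p(-19, 25) = 651/15 = 651*(1/15) = 217/5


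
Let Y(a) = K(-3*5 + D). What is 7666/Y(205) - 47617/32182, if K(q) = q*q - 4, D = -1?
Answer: 29338466/1013733 ≈ 28.941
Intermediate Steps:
K(q) = -4 + q² (K(q) = q² - 4 = -4 + q²)
Y(a) = 252 (Y(a) = -4 + (-3*5 - 1)² = -4 + (-15 - 1)² = -4 + (-16)² = -4 + 256 = 252)
7666/Y(205) - 47617/32182 = 7666/252 - 47617/32182 = 7666*(1/252) - 47617*1/32182 = 3833/126 - 47617/32182 = 29338466/1013733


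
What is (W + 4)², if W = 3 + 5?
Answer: 144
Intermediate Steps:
W = 8
(W + 4)² = (8 + 4)² = 12² = 144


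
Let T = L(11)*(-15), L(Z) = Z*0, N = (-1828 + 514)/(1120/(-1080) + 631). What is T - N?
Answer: 486/233 ≈ 2.0858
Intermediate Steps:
N = -486/233 (N = -1314/(1120*(-1/1080) + 631) = -1314/(-28/27 + 631) = -1314/17009/27 = -1314*27/17009 = -486/233 ≈ -2.0858)
L(Z) = 0
T = 0 (T = 0*(-15) = 0)
T - N = 0 - 1*(-486/233) = 0 + 486/233 = 486/233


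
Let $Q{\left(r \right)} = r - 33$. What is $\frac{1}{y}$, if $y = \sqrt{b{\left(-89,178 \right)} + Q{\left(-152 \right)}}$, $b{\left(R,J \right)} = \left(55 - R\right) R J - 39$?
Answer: $- \frac{i \sqrt{557}}{35648} \approx - 0.00066205 i$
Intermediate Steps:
$b{\left(R,J \right)} = -39 + J R \left(55 - R\right)$ ($b{\left(R,J \right)} = R \left(55 - R\right) J - 39 = J R \left(55 - R\right) - 39 = -39 + J R \left(55 - R\right)$)
$Q{\left(r \right)} = -33 + r$ ($Q{\left(r \right)} = r - 33 = -33 + r$)
$y = 64 i \sqrt{557}$ ($y = \sqrt{\left(-39 - 178 \left(-89\right)^{2} + 55 \cdot 178 \left(-89\right)\right) - 185} = \sqrt{\left(-39 - 178 \cdot 7921 - 871310\right) - 185} = \sqrt{\left(-39 - 1409938 - 871310\right) - 185} = \sqrt{-2281287 - 185} = \sqrt{-2281472} = 64 i \sqrt{557} \approx 1510.5 i$)
$\frac{1}{y} = \frac{1}{64 i \sqrt{557}} = - \frac{i \sqrt{557}}{35648}$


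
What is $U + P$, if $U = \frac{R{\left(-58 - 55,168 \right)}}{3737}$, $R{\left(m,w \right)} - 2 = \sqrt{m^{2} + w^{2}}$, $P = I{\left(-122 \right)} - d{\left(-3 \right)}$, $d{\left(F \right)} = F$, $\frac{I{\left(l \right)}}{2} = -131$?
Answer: $- \frac{967881}{3737} + \frac{\sqrt{40993}}{3737} \approx -258.95$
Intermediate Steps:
$I{\left(l \right)} = -262$ ($I{\left(l \right)} = 2 \left(-131\right) = -262$)
$P = -259$ ($P = -262 - -3 = -262 + 3 = -259$)
$R{\left(m,w \right)} = 2 + \sqrt{m^{2} + w^{2}}$
$U = \frac{2}{3737} + \frac{\sqrt{40993}}{3737}$ ($U = \frac{2 + \sqrt{\left(-58 - 55\right)^{2} + 168^{2}}}{3737} = \left(2 + \sqrt{\left(-58 - 55\right)^{2} + 28224}\right) \frac{1}{3737} = \left(2 + \sqrt{\left(-113\right)^{2} + 28224}\right) \frac{1}{3737} = \left(2 + \sqrt{12769 + 28224}\right) \frac{1}{3737} = \left(2 + \sqrt{40993}\right) \frac{1}{3737} = \frac{2}{3737} + \frac{\sqrt{40993}}{3737} \approx 0.054714$)
$U + P = \left(\frac{2}{3737} + \frac{\sqrt{40993}}{3737}\right) - 259 = - \frac{967881}{3737} + \frac{\sqrt{40993}}{3737}$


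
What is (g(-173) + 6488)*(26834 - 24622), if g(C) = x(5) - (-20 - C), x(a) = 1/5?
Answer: 70067312/5 ≈ 1.4013e+7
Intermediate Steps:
x(a) = 1/5
g(C) = 101/5 + C (g(C) = 1/5 - (-20 - C) = 1/5 + (20 + C) = 101/5 + C)
(g(-173) + 6488)*(26834 - 24622) = ((101/5 - 173) + 6488)*(26834 - 24622) = (-764/5 + 6488)*2212 = (31676/5)*2212 = 70067312/5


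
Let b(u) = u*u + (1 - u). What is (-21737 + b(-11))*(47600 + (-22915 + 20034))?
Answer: -966109276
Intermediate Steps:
b(u) = 1 + u**2 - u (b(u) = u**2 + (1 - u) = 1 + u**2 - u)
(-21737 + b(-11))*(47600 + (-22915 + 20034)) = (-21737 + (1 + (-11)**2 - 1*(-11)))*(47600 + (-22915 + 20034)) = (-21737 + (1 + 121 + 11))*(47600 - 2881) = (-21737 + 133)*44719 = -21604*44719 = -966109276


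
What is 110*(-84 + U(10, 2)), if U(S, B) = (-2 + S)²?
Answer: -2200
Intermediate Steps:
110*(-84 + U(10, 2)) = 110*(-84 + (-2 + 10)²) = 110*(-84 + 8²) = 110*(-84 + 64) = 110*(-20) = -2200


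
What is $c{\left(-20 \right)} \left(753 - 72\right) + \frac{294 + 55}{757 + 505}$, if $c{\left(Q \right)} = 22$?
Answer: $\frac{18907633}{1262} \approx 14982.0$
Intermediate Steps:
$c{\left(-20 \right)} \left(753 - 72\right) + \frac{294 + 55}{757 + 505} = 22 \left(753 - 72\right) + \frac{294 + 55}{757 + 505} = 22 \cdot 681 + \frac{349}{1262} = 14982 + 349 \cdot \frac{1}{1262} = 14982 + \frac{349}{1262} = \frac{18907633}{1262}$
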